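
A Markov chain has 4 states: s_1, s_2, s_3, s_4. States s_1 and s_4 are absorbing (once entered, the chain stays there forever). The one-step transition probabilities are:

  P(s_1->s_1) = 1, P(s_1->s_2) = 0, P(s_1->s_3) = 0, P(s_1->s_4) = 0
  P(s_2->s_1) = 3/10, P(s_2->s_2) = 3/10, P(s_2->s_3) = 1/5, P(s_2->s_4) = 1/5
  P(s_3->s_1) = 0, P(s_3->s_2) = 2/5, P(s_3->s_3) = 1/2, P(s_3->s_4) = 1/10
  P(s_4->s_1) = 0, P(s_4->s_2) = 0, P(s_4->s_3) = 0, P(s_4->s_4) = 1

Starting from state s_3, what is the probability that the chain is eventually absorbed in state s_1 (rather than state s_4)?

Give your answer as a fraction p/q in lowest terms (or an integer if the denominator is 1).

Answer: 4/9

Derivation:
Let a_i = P(absorbed in s_1 | start in state i).
Boundary conditions: a_s_1 = 1, a_s_4 = 0.
For each transient state i, a_i = sum_j P(i->j) * a_j:
  a_s_2 = 3/10*a_s_1 + 3/10*a_s_2 + 1/5*a_s_3 + 1/5*a_s_4
  a_s_3 = 0*a_s_1 + 2/5*a_s_2 + 1/2*a_s_3 + 1/10*a_s_4

Substituting a_s_1 = 1 and a_s_4 = 0, rearrange to (I - Q) a = r where r[i] = P(i -> s_1):
  [7/10, -1/5] . (a_s_2, a_s_3) = 3/10
  [-2/5, 1/2] . (a_s_2, a_s_3) = 0

Solving yields:
  a_s_2 = 5/9
  a_s_3 = 4/9

Starting state is s_3, so the absorption probability is a_s_3 = 4/9.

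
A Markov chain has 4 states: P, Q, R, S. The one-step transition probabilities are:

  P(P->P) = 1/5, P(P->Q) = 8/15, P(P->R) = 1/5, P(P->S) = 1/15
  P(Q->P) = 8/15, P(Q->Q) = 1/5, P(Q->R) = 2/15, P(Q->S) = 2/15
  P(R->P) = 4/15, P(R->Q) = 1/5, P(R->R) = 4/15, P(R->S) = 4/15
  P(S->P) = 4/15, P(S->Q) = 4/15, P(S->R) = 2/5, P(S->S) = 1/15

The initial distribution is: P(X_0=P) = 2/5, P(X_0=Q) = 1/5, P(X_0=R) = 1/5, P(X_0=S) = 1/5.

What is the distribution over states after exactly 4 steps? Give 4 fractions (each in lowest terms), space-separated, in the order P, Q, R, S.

Propagating the distribution step by step (d_{t+1} = d_t * P):
d_0 = (P=2/5, Q=1/5, R=1/5, S=1/5)
  d_1[P] = 2/5*1/5 + 1/5*8/15 + 1/5*4/15 + 1/5*4/15 = 22/75
  d_1[Q] = 2/5*8/15 + 1/5*1/5 + 1/5*1/5 + 1/5*4/15 = 26/75
  d_1[R] = 2/5*1/5 + 1/5*2/15 + 1/5*4/15 + 1/5*2/5 = 6/25
  d_1[S] = 2/5*1/15 + 1/5*2/15 + 1/5*4/15 + 1/5*1/15 = 3/25
d_1 = (P=22/75, Q=26/75, R=6/25, S=3/25)
  d_2[P] = 22/75*1/5 + 26/75*8/15 + 6/25*4/15 + 3/25*4/15 = 382/1125
  d_2[Q] = 22/75*8/15 + 26/75*1/5 + 6/25*1/5 + 3/25*4/15 = 344/1125
  d_2[R] = 22/75*1/5 + 26/75*2/15 + 6/25*4/15 + 3/25*2/5 = 244/1125
  d_2[S] = 22/75*1/15 + 26/75*2/15 + 6/25*4/15 + 3/25*1/15 = 31/225
d_2 = (P=382/1125, Q=344/1125, R=244/1125, S=31/225)
  d_3[P] = 382/1125*1/5 + 344/1125*8/15 + 244/1125*4/15 + 31/225*4/15 = 5494/16875
  d_3[Q] = 382/1125*8/15 + 344/1125*1/5 + 244/1125*1/5 + 31/225*4/15 = 1088/3375
  d_3[R] = 382/1125*1/5 + 344/1125*2/15 + 244/1125*4/15 + 31/225*2/5 = 748/3375
  d_3[S] = 382/1125*1/15 + 344/1125*2/15 + 244/1125*4/15 + 31/225*1/15 = 2201/16875
d_3 = (P=5494/16875, Q=1088/3375, R=748/3375, S=2201/16875)
  d_4[P] = 5494/16875*1/5 + 1088/3375*8/15 + 748/3375*4/15 + 2201/16875*4/15 = 27922/84375
  d_4[Q] = 5494/16875*8/15 + 1088/3375*1/5 + 748/3375*1/5 + 2201/16875*4/15 = 80296/253125
  d_4[R] = 5494/16875*1/5 + 1088/3375*2/15 + 748/3375*4/15 + 2201/16875*2/5 = 55528/253125
  d_4[S] = 5494/16875*1/15 + 1088/3375*2/15 + 748/3375*4/15 + 2201/16875*1/15 = 6707/50625
d_4 = (P=27922/84375, Q=80296/253125, R=55528/253125, S=6707/50625)

Answer: 27922/84375 80296/253125 55528/253125 6707/50625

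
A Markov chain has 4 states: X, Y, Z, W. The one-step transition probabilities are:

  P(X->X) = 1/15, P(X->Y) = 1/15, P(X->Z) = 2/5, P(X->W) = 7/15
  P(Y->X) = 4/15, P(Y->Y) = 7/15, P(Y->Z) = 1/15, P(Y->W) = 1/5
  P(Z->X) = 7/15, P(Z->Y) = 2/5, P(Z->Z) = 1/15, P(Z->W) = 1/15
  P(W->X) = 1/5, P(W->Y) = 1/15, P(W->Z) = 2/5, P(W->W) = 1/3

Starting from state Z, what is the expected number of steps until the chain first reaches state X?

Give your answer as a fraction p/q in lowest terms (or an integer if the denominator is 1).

Answer: 20/7

Derivation:
Let h_i = expected steps to first reach X from state i.
Boundary: h_X = 0.
First-step equations for the other states:
  h_Y = 1 + 4/15*h_X + 7/15*h_Y + 1/15*h_Z + 1/5*h_W
  h_Z = 1 + 7/15*h_X + 2/5*h_Y + 1/15*h_Z + 1/15*h_W
  h_W = 1 + 1/5*h_X + 1/15*h_Y + 2/5*h_Z + 1/3*h_W

Substituting h_X = 0 and rearranging gives the linear system (I - Q) h = 1:
  [8/15, -1/15, -1/5] . (h_Y, h_Z, h_W) = 1
  [-2/5, 14/15, -1/15] . (h_Y, h_Z, h_W) = 1
  [-1/15, -2/5, 2/3] . (h_Y, h_Z, h_W) = 1

Solving yields:
  h_Y = 25/7
  h_Z = 20/7
  h_W = 25/7

Starting state is Z, so the expected hitting time is h_Z = 20/7.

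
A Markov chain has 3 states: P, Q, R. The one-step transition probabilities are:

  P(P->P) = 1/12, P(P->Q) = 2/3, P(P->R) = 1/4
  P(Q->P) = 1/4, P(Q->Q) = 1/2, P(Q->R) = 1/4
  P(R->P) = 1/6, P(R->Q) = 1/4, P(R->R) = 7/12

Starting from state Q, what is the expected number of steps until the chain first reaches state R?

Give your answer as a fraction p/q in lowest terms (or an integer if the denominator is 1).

Let h_i = expected steps to first reach R from state i.
Boundary: h_R = 0.
First-step equations for the other states:
  h_P = 1 + 1/12*h_P + 2/3*h_Q + 1/4*h_R
  h_Q = 1 + 1/4*h_P + 1/2*h_Q + 1/4*h_R

Substituting h_R = 0 and rearranging gives the linear system (I - Q) h = 1:
  [11/12, -2/3] . (h_P, h_Q) = 1
  [-1/4, 1/2] . (h_P, h_Q) = 1

Solving yields:
  h_P = 4
  h_Q = 4

Starting state is Q, so the expected hitting time is h_Q = 4.

Answer: 4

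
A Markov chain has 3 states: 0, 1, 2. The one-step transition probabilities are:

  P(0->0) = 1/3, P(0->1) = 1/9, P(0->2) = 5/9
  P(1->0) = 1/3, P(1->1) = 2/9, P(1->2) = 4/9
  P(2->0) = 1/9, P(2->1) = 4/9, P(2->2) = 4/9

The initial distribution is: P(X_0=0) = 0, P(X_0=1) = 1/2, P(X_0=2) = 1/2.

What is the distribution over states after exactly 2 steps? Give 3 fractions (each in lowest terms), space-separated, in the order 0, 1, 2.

Answer: 19/81 8/27 38/81

Derivation:
Propagating the distribution step by step (d_{t+1} = d_t * P):
d_0 = (0=0, 1=1/2, 2=1/2)
  d_1[0] = 0*1/3 + 1/2*1/3 + 1/2*1/9 = 2/9
  d_1[1] = 0*1/9 + 1/2*2/9 + 1/2*4/9 = 1/3
  d_1[2] = 0*5/9 + 1/2*4/9 + 1/2*4/9 = 4/9
d_1 = (0=2/9, 1=1/3, 2=4/9)
  d_2[0] = 2/9*1/3 + 1/3*1/3 + 4/9*1/9 = 19/81
  d_2[1] = 2/9*1/9 + 1/3*2/9 + 4/9*4/9 = 8/27
  d_2[2] = 2/9*5/9 + 1/3*4/9 + 4/9*4/9 = 38/81
d_2 = (0=19/81, 1=8/27, 2=38/81)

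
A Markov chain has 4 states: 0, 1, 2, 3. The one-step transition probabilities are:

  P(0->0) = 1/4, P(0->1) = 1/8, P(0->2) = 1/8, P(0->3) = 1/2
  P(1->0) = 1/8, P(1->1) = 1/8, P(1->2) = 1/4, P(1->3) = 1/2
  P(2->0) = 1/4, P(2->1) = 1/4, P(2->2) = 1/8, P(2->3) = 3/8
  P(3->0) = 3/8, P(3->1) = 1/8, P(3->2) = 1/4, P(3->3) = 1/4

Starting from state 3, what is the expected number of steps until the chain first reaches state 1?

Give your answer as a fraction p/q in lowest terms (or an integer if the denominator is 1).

Answer: 128/19

Derivation:
Let h_i = expected steps to first reach 1 from state i.
Boundary: h_1 = 0.
First-step equations for the other states:
  h_0 = 1 + 1/4*h_0 + 1/8*h_1 + 1/8*h_2 + 1/2*h_3
  h_2 = 1 + 1/4*h_0 + 1/4*h_1 + 1/8*h_2 + 3/8*h_3
  h_3 = 1 + 3/8*h_0 + 1/8*h_1 + 1/4*h_2 + 1/4*h_3

Substituting h_1 = 0 and rearranging gives the linear system (I - Q) h = 1:
  [3/4, -1/8, -1/2] . (h_0, h_2, h_3) = 1
  [-1/4, 7/8, -3/8] . (h_0, h_2, h_3) = 1
  [-3/8, -1/4, 3/4] . (h_0, h_2, h_3) = 1

Solving yields:
  h_0 = 648/95
  h_2 = 568/95
  h_3 = 128/19

Starting state is 3, so the expected hitting time is h_3 = 128/19.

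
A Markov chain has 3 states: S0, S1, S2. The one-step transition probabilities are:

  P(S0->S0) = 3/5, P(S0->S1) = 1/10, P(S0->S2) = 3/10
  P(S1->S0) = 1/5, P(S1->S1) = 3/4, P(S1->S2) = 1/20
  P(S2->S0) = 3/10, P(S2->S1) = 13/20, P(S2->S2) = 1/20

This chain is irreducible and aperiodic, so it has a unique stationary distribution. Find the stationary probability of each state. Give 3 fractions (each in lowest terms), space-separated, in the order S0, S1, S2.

Answer: 41/115 58/115 16/115

Derivation:
The stationary distribution satisfies pi = pi * P, i.e.:
  pi_S0 = 3/5*pi_S0 + 1/5*pi_S1 + 3/10*pi_S2
  pi_S1 = 1/10*pi_S0 + 3/4*pi_S1 + 13/20*pi_S2
  pi_S2 = 3/10*pi_S0 + 1/20*pi_S1 + 1/20*pi_S2
with normalization: pi_S0 + pi_S1 + pi_S2 = 1.

Using the first 2 balance equations plus normalization, the linear system A*pi = b is:
  [-2/5, 1/5, 3/10] . pi = 0
  [1/10, -1/4, 13/20] . pi = 0
  [1, 1, 1] . pi = 1

Solving yields:
  pi_S0 = 41/115
  pi_S1 = 58/115
  pi_S2 = 16/115

Verification (pi * P):
  41/115*3/5 + 58/115*1/5 + 16/115*3/10 = 41/115 = pi_S0  (ok)
  41/115*1/10 + 58/115*3/4 + 16/115*13/20 = 58/115 = pi_S1  (ok)
  41/115*3/10 + 58/115*1/20 + 16/115*1/20 = 16/115 = pi_S2  (ok)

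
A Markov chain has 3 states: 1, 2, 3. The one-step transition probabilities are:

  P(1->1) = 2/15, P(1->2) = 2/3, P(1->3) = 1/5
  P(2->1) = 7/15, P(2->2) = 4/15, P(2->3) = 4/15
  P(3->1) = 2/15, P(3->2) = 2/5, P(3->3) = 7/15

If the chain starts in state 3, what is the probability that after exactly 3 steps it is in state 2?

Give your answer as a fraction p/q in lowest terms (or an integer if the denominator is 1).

Answer: 1418/3375

Derivation:
Computing P^3 by repeated multiplication:
P^1 =
  1: [2/15, 2/3, 1/5]
  2: [7/15, 4/15, 4/15]
  3: [2/15, 2/5, 7/15]
P^2 =
  1: [16/45, 26/75, 67/225]
  2: [2/9, 22/45, 13/45]
  3: [4/15, 86/225, 79/225]
P^3 =
  1: [56/225, 1514/3375, 1021/3375]
  2: [8/27, 266/675, 209/675]
  3: [176/675, 1418/3375, 359/1125]

(P^3)[3 -> 2] = 1418/3375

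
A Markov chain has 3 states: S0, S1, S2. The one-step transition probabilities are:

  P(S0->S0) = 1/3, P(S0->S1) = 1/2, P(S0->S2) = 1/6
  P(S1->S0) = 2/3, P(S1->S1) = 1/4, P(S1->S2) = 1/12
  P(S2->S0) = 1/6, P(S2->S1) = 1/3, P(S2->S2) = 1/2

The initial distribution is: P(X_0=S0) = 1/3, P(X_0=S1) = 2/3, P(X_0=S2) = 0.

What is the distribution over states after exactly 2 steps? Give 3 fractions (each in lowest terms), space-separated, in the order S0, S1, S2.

Answer: 23/54 43/108 19/108

Derivation:
Propagating the distribution step by step (d_{t+1} = d_t * P):
d_0 = (S0=1/3, S1=2/3, S2=0)
  d_1[S0] = 1/3*1/3 + 2/3*2/3 + 0*1/6 = 5/9
  d_1[S1] = 1/3*1/2 + 2/3*1/4 + 0*1/3 = 1/3
  d_1[S2] = 1/3*1/6 + 2/3*1/12 + 0*1/2 = 1/9
d_1 = (S0=5/9, S1=1/3, S2=1/9)
  d_2[S0] = 5/9*1/3 + 1/3*2/3 + 1/9*1/6 = 23/54
  d_2[S1] = 5/9*1/2 + 1/3*1/4 + 1/9*1/3 = 43/108
  d_2[S2] = 5/9*1/6 + 1/3*1/12 + 1/9*1/2 = 19/108
d_2 = (S0=23/54, S1=43/108, S2=19/108)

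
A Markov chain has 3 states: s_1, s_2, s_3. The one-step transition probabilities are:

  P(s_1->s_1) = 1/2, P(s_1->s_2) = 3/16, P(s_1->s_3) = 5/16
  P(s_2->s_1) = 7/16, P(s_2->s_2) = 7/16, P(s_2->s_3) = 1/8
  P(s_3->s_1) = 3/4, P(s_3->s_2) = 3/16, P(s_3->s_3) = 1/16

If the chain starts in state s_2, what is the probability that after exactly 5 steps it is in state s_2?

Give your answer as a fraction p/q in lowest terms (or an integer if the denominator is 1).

Computing P^5 by repeated multiplication:
P^1 =
  s_1: [1/2, 3/16, 5/16]
  s_2: [7/16, 7/16, 1/8]
  s_3: [3/4, 3/16, 1/16]
P^2 =
  s_1: [145/256, 15/64, 51/256]
  s_2: [129/256, 19/64, 51/256]
  s_3: [129/256, 15/64, 67/256]
P^3 =
  s_1: [137/256, 63/256, 7/32]
  s_2: [17/32, 67/256, 53/256]
  s_3: [141/256, 63/256, 13/64]
P^4 =
  s_1: [2209/4096, 255/1024, 867/4096]
  s_2: [2193/4096, 259/1024, 867/4096]
  s_3: [2193/4096, 255/1024, 883/4096]
P^5 =
  s_1: [2201/4096, 1023/4096, 109/512]
  s_2: [275/512, 1027/4096, 869/4096]
  s_3: [2205/4096, 1023/4096, 217/1024]

(P^5)[s_2 -> s_2] = 1027/4096

Answer: 1027/4096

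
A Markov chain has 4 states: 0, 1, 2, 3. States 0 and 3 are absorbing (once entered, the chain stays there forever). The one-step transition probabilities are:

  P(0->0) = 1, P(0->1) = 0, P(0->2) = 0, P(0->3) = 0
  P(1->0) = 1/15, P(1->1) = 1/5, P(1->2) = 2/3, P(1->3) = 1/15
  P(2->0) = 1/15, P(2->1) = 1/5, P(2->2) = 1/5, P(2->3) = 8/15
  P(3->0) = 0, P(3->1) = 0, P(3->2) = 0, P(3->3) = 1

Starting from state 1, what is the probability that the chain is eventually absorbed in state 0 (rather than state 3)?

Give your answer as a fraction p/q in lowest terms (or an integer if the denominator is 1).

Answer: 11/57

Derivation:
Let a_i = P(absorbed in 0 | start in state i).
Boundary conditions: a_0 = 1, a_3 = 0.
For each transient state i, a_i = sum_j P(i->j) * a_j:
  a_1 = 1/15*a_0 + 1/5*a_1 + 2/3*a_2 + 1/15*a_3
  a_2 = 1/15*a_0 + 1/5*a_1 + 1/5*a_2 + 8/15*a_3

Substituting a_0 = 1 and a_3 = 0, rearrange to (I - Q) a = r where r[i] = P(i -> 0):
  [4/5, -2/3] . (a_1, a_2) = 1/15
  [-1/5, 4/5] . (a_1, a_2) = 1/15

Solving yields:
  a_1 = 11/57
  a_2 = 5/38

Starting state is 1, so the absorption probability is a_1 = 11/57.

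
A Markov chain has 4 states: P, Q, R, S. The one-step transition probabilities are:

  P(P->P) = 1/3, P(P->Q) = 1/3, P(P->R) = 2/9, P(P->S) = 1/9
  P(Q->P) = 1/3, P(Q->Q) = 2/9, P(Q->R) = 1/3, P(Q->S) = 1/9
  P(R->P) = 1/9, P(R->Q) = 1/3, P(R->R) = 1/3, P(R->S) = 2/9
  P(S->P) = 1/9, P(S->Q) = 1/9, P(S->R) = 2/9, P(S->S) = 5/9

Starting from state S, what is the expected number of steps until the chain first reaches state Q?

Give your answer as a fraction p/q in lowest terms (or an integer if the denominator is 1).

Answer: 126/25

Derivation:
Let h_i = expected steps to first reach Q from state i.
Boundary: h_Q = 0.
First-step equations for the other states:
  h_P = 1 + 1/3*h_P + 1/3*h_Q + 2/9*h_R + 1/9*h_S
  h_R = 1 + 1/9*h_P + 1/3*h_Q + 1/3*h_R + 2/9*h_S
  h_S = 1 + 1/9*h_P + 1/9*h_Q + 2/9*h_R + 5/9*h_S

Substituting h_Q = 0 and rearranging gives the linear system (I - Q) h = 1:
  [2/3, -2/9, -1/9] . (h_P, h_R, h_S) = 1
  [-1/9, 2/3, -2/9] . (h_P, h_R, h_S) = 1
  [-1/9, -2/9, 4/9] . (h_P, h_R, h_S) = 1

Solving yields:
  h_P = 18/5
  h_R = 189/50
  h_S = 126/25

Starting state is S, so the expected hitting time is h_S = 126/25.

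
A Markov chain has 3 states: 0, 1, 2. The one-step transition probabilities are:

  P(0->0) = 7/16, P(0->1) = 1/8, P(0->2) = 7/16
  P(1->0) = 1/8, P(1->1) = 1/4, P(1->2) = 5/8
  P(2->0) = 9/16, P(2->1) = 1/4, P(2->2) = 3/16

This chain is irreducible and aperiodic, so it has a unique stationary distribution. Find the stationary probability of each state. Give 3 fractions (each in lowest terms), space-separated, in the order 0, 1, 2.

Answer: 58/137 27/137 52/137

Derivation:
The stationary distribution satisfies pi = pi * P, i.e.:
  pi_0 = 7/16*pi_0 + 1/8*pi_1 + 9/16*pi_2
  pi_1 = 1/8*pi_0 + 1/4*pi_1 + 1/4*pi_2
  pi_2 = 7/16*pi_0 + 5/8*pi_1 + 3/16*pi_2
with normalization: pi_0 + pi_1 + pi_2 = 1.

Using the first 2 balance equations plus normalization, the linear system A*pi = b is:
  [-9/16, 1/8, 9/16] . pi = 0
  [1/8, -3/4, 1/4] . pi = 0
  [1, 1, 1] . pi = 1

Solving yields:
  pi_0 = 58/137
  pi_1 = 27/137
  pi_2 = 52/137

Verification (pi * P):
  58/137*7/16 + 27/137*1/8 + 52/137*9/16 = 58/137 = pi_0  (ok)
  58/137*1/8 + 27/137*1/4 + 52/137*1/4 = 27/137 = pi_1  (ok)
  58/137*7/16 + 27/137*5/8 + 52/137*3/16 = 52/137 = pi_2  (ok)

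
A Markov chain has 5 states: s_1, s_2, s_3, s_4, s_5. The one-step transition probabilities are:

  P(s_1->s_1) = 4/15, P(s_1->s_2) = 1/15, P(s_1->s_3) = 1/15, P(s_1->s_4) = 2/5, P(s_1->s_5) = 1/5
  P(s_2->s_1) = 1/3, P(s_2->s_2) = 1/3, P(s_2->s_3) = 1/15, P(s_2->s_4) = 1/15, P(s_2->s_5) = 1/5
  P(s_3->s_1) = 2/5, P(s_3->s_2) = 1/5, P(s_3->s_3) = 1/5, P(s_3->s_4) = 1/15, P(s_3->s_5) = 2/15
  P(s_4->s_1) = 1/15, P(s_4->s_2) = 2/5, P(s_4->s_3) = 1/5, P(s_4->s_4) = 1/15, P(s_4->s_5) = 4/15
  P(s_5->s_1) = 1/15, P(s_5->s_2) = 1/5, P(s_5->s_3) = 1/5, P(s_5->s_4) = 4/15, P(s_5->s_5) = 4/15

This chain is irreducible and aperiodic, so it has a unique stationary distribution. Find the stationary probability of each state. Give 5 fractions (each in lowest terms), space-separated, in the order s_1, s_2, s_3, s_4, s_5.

Answer: 1744/7897 1889/7897 1095/7897 4354/23691 5153/23691

Derivation:
The stationary distribution satisfies pi = pi * P, i.e.:
  pi_s_1 = 4/15*pi_s_1 + 1/3*pi_s_2 + 2/5*pi_s_3 + 1/15*pi_s_4 + 1/15*pi_s_5
  pi_s_2 = 1/15*pi_s_1 + 1/3*pi_s_2 + 1/5*pi_s_3 + 2/5*pi_s_4 + 1/5*pi_s_5
  pi_s_3 = 1/15*pi_s_1 + 1/15*pi_s_2 + 1/5*pi_s_3 + 1/5*pi_s_4 + 1/5*pi_s_5
  pi_s_4 = 2/5*pi_s_1 + 1/15*pi_s_2 + 1/15*pi_s_3 + 1/15*pi_s_4 + 4/15*pi_s_5
  pi_s_5 = 1/5*pi_s_1 + 1/5*pi_s_2 + 2/15*pi_s_3 + 4/15*pi_s_4 + 4/15*pi_s_5
with normalization: pi_s_1 + pi_s_2 + pi_s_3 + pi_s_4 + pi_s_5 = 1.

Using the first 4 balance equations plus normalization, the linear system A*pi = b is:
  [-11/15, 1/3, 2/5, 1/15, 1/15] . pi = 0
  [1/15, -2/3, 1/5, 2/5, 1/5] . pi = 0
  [1/15, 1/15, -4/5, 1/5, 1/5] . pi = 0
  [2/5, 1/15, 1/15, -14/15, 4/15] . pi = 0
  [1, 1, 1, 1, 1] . pi = 1

Solving yields:
  pi_s_1 = 1744/7897
  pi_s_2 = 1889/7897
  pi_s_3 = 1095/7897
  pi_s_4 = 4354/23691
  pi_s_5 = 5153/23691

Verification (pi * P):
  1744/7897*4/15 + 1889/7897*1/3 + 1095/7897*2/5 + 4354/23691*1/15 + 5153/23691*1/15 = 1744/7897 = pi_s_1  (ok)
  1744/7897*1/15 + 1889/7897*1/3 + 1095/7897*1/5 + 4354/23691*2/5 + 5153/23691*1/5 = 1889/7897 = pi_s_2  (ok)
  1744/7897*1/15 + 1889/7897*1/15 + 1095/7897*1/5 + 4354/23691*1/5 + 5153/23691*1/5 = 1095/7897 = pi_s_3  (ok)
  1744/7897*2/5 + 1889/7897*1/15 + 1095/7897*1/15 + 4354/23691*1/15 + 5153/23691*4/15 = 4354/23691 = pi_s_4  (ok)
  1744/7897*1/5 + 1889/7897*1/5 + 1095/7897*2/15 + 4354/23691*4/15 + 5153/23691*4/15 = 5153/23691 = pi_s_5  (ok)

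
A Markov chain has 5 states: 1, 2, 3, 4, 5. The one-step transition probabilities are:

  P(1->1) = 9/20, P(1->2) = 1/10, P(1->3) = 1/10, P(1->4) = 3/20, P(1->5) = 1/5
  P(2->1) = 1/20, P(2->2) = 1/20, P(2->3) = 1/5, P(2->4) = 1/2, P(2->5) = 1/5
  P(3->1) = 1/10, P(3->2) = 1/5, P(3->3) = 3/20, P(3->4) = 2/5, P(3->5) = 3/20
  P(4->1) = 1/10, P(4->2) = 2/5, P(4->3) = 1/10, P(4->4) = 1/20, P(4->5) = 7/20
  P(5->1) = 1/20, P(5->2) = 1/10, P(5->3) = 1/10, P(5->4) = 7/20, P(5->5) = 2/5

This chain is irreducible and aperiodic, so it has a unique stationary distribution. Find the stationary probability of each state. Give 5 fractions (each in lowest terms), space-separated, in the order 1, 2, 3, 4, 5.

Answer: 381/3260 5622/30155 3766/30155 1674/6031 35491/120620

Derivation:
The stationary distribution satisfies pi = pi * P, i.e.:
  pi_1 = 9/20*pi_1 + 1/20*pi_2 + 1/10*pi_3 + 1/10*pi_4 + 1/20*pi_5
  pi_2 = 1/10*pi_1 + 1/20*pi_2 + 1/5*pi_3 + 2/5*pi_4 + 1/10*pi_5
  pi_3 = 1/10*pi_1 + 1/5*pi_2 + 3/20*pi_3 + 1/10*pi_4 + 1/10*pi_5
  pi_4 = 3/20*pi_1 + 1/2*pi_2 + 2/5*pi_3 + 1/20*pi_4 + 7/20*pi_5
  pi_5 = 1/5*pi_1 + 1/5*pi_2 + 3/20*pi_3 + 7/20*pi_4 + 2/5*pi_5
with normalization: pi_1 + pi_2 + pi_3 + pi_4 + pi_5 = 1.

Using the first 4 balance equations plus normalization, the linear system A*pi = b is:
  [-11/20, 1/20, 1/10, 1/10, 1/20] . pi = 0
  [1/10, -19/20, 1/5, 2/5, 1/10] . pi = 0
  [1/10, 1/5, -17/20, 1/10, 1/10] . pi = 0
  [3/20, 1/2, 2/5, -19/20, 7/20] . pi = 0
  [1, 1, 1, 1, 1] . pi = 1

Solving yields:
  pi_1 = 381/3260
  pi_2 = 5622/30155
  pi_3 = 3766/30155
  pi_4 = 1674/6031
  pi_5 = 35491/120620

Verification (pi * P):
  381/3260*9/20 + 5622/30155*1/20 + 3766/30155*1/10 + 1674/6031*1/10 + 35491/120620*1/20 = 381/3260 = pi_1  (ok)
  381/3260*1/10 + 5622/30155*1/20 + 3766/30155*1/5 + 1674/6031*2/5 + 35491/120620*1/10 = 5622/30155 = pi_2  (ok)
  381/3260*1/10 + 5622/30155*1/5 + 3766/30155*3/20 + 1674/6031*1/10 + 35491/120620*1/10 = 3766/30155 = pi_3  (ok)
  381/3260*3/20 + 5622/30155*1/2 + 3766/30155*2/5 + 1674/6031*1/20 + 35491/120620*7/20 = 1674/6031 = pi_4  (ok)
  381/3260*1/5 + 5622/30155*1/5 + 3766/30155*3/20 + 1674/6031*7/20 + 35491/120620*2/5 = 35491/120620 = pi_5  (ok)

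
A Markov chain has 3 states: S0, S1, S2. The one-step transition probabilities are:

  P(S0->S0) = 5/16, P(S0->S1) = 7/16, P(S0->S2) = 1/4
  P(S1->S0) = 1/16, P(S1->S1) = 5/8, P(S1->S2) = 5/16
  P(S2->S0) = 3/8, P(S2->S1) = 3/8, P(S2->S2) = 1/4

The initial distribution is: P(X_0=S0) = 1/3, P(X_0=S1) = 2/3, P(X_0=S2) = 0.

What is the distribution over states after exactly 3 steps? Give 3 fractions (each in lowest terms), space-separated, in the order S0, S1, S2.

Answer: 2447/12288 1061/2048 3475/12288

Derivation:
Propagating the distribution step by step (d_{t+1} = d_t * P):
d_0 = (S0=1/3, S1=2/3, S2=0)
  d_1[S0] = 1/3*5/16 + 2/3*1/16 + 0*3/8 = 7/48
  d_1[S1] = 1/3*7/16 + 2/3*5/8 + 0*3/8 = 9/16
  d_1[S2] = 1/3*1/4 + 2/3*5/16 + 0*1/4 = 7/24
d_1 = (S0=7/48, S1=9/16, S2=7/24)
  d_2[S0] = 7/48*5/16 + 9/16*1/16 + 7/24*3/8 = 73/384
  d_2[S1] = 7/48*7/16 + 9/16*5/8 + 7/24*3/8 = 403/768
  d_2[S2] = 7/48*1/4 + 9/16*5/16 + 7/24*1/4 = 73/256
d_2 = (S0=73/384, S1=403/768, S2=73/256)
  d_3[S0] = 73/384*5/16 + 403/768*1/16 + 73/256*3/8 = 2447/12288
  d_3[S1] = 73/384*7/16 + 403/768*5/8 + 73/256*3/8 = 1061/2048
  d_3[S2] = 73/384*1/4 + 403/768*5/16 + 73/256*1/4 = 3475/12288
d_3 = (S0=2447/12288, S1=1061/2048, S2=3475/12288)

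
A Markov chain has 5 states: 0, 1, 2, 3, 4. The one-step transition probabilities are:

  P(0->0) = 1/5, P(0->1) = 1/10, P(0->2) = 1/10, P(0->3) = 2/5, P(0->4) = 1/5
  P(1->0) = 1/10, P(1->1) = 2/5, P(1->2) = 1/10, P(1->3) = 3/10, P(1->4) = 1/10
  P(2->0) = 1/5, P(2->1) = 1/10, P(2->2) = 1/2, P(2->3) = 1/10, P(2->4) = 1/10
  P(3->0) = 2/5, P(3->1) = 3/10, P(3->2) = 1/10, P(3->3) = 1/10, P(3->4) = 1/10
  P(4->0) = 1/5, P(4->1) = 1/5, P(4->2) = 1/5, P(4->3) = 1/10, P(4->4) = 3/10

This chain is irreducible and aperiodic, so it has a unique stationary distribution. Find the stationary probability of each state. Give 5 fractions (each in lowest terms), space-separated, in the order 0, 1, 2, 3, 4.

Answer: 183/833 562/2499 160/833 31/147 127/833

Derivation:
The stationary distribution satisfies pi = pi * P, i.e.:
  pi_0 = 1/5*pi_0 + 1/10*pi_1 + 1/5*pi_2 + 2/5*pi_3 + 1/5*pi_4
  pi_1 = 1/10*pi_0 + 2/5*pi_1 + 1/10*pi_2 + 3/10*pi_3 + 1/5*pi_4
  pi_2 = 1/10*pi_0 + 1/10*pi_1 + 1/2*pi_2 + 1/10*pi_3 + 1/5*pi_4
  pi_3 = 2/5*pi_0 + 3/10*pi_1 + 1/10*pi_2 + 1/10*pi_3 + 1/10*pi_4
  pi_4 = 1/5*pi_0 + 1/10*pi_1 + 1/10*pi_2 + 1/10*pi_3 + 3/10*pi_4
with normalization: pi_0 + pi_1 + pi_2 + pi_3 + pi_4 = 1.

Using the first 4 balance equations plus normalization, the linear system A*pi = b is:
  [-4/5, 1/10, 1/5, 2/5, 1/5] . pi = 0
  [1/10, -3/5, 1/10, 3/10, 1/5] . pi = 0
  [1/10, 1/10, -1/2, 1/10, 1/5] . pi = 0
  [2/5, 3/10, 1/10, -9/10, 1/10] . pi = 0
  [1, 1, 1, 1, 1] . pi = 1

Solving yields:
  pi_0 = 183/833
  pi_1 = 562/2499
  pi_2 = 160/833
  pi_3 = 31/147
  pi_4 = 127/833

Verification (pi * P):
  183/833*1/5 + 562/2499*1/10 + 160/833*1/5 + 31/147*2/5 + 127/833*1/5 = 183/833 = pi_0  (ok)
  183/833*1/10 + 562/2499*2/5 + 160/833*1/10 + 31/147*3/10 + 127/833*1/5 = 562/2499 = pi_1  (ok)
  183/833*1/10 + 562/2499*1/10 + 160/833*1/2 + 31/147*1/10 + 127/833*1/5 = 160/833 = pi_2  (ok)
  183/833*2/5 + 562/2499*3/10 + 160/833*1/10 + 31/147*1/10 + 127/833*1/10 = 31/147 = pi_3  (ok)
  183/833*1/5 + 562/2499*1/10 + 160/833*1/10 + 31/147*1/10 + 127/833*3/10 = 127/833 = pi_4  (ok)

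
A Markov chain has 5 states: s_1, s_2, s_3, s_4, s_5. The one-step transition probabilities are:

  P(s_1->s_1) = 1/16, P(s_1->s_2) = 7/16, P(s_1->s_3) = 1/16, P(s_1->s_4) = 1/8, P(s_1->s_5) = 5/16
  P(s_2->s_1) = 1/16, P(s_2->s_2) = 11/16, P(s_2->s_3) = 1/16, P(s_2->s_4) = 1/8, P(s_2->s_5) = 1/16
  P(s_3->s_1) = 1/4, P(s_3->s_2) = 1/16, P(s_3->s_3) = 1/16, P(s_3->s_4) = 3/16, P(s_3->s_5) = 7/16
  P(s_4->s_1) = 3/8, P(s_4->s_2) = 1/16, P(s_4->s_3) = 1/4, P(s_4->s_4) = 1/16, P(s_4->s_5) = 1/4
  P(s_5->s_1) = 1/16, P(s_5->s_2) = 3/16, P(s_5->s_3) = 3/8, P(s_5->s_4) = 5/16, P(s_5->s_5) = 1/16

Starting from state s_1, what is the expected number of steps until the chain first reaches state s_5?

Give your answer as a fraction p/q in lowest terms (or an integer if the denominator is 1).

Answer: 12912/2527

Derivation:
Let h_i = expected steps to first reach s_5 from state i.
Boundary: h_s_5 = 0.
First-step equations for the other states:
  h_s_1 = 1 + 1/16*h_s_1 + 7/16*h_s_2 + 1/16*h_s_3 + 1/8*h_s_4 + 5/16*h_s_5
  h_s_2 = 1 + 1/16*h_s_1 + 11/16*h_s_2 + 1/16*h_s_3 + 1/8*h_s_4 + 1/16*h_s_5
  h_s_3 = 1 + 1/4*h_s_1 + 1/16*h_s_2 + 1/16*h_s_3 + 3/16*h_s_4 + 7/16*h_s_5
  h_s_4 = 1 + 3/8*h_s_1 + 1/16*h_s_2 + 1/4*h_s_3 + 1/16*h_s_4 + 1/4*h_s_5

Substituting h_s_5 = 0 and rearranging gives the linear system (I - Q) h = 1:
  [15/16, -7/16, -1/16, -1/8] . (h_s_1, h_s_2, h_s_3, h_s_4) = 1
  [-1/16, 5/16, -1/16, -1/8] . (h_s_1, h_s_2, h_s_3, h_s_4) = 1
  [-1/4, -1/16, 15/16, -3/16] . (h_s_1, h_s_2, h_s_3, h_s_4) = 1
  [-3/8, -1/16, -1/4, 15/16] . (h_s_1, h_s_2, h_s_3, h_s_4) = 1

Solving yields:
  h_s_1 = 12912/2527
  h_s_2 = 17216/2527
  h_s_3 = 9600/2527
  h_s_4 = 11568/2527

Starting state is s_1, so the expected hitting time is h_s_1 = 12912/2527.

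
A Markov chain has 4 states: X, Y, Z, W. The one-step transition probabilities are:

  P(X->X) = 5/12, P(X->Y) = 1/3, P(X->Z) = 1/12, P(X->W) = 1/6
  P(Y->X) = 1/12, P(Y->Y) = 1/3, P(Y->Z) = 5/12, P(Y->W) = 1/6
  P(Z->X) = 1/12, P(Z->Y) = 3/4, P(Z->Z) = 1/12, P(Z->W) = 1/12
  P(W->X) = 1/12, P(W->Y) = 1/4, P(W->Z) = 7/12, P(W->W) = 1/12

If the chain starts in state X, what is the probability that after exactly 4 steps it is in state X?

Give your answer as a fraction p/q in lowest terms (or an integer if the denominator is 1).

Computing P^4 by repeated multiplication:
P^1 =
  X: [5/12, 1/3, 1/12, 1/6]
  Y: [1/12, 1/3, 5/12, 1/6]
  Z: [1/12, 3/4, 1/12, 1/12]
  W: [1/12, 1/4, 7/12, 1/12]
P^2 =
  X: [2/9, 17/48, 5/18, 7/48]
  Y: [1/9, 71/144, 5/18, 17/144]
  Z: [1/9, 13/36, 3/8, 11/72]
  W: [1/9, 41/72, 5/24, 1/9]
P^3 =
  X: [17/108, 755/1728, 79/288, 227/1728]
  Y: [13/108, 253/576, 265/864, 77/576]
  Z: [13/108, 103/216, 121/432, 53/432]
  W: [13/108, 355/864, 71/216, 121/864]
P^4 =
  X: [11/81, 9055/20736, 3055/10368, 2755/20736]
  Y: [10/81, 9331/20736, 1025/3456, 2695/20736]
  Z: [10/81, 95/216, 787/2592, 115/864]
  W: [10/81, 1585/3456, 1505/5184, 49/384]

(P^4)[X -> X] = 11/81

Answer: 11/81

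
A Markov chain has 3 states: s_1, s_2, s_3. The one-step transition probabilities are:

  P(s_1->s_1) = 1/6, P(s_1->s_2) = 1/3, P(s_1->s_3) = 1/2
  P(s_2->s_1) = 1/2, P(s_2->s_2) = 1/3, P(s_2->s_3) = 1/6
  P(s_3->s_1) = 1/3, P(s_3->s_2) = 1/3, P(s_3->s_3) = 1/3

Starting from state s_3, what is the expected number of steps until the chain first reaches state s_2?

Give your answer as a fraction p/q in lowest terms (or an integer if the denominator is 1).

Answer: 3

Derivation:
Let h_i = expected steps to first reach s_2 from state i.
Boundary: h_s_2 = 0.
First-step equations for the other states:
  h_s_1 = 1 + 1/6*h_s_1 + 1/3*h_s_2 + 1/2*h_s_3
  h_s_3 = 1 + 1/3*h_s_1 + 1/3*h_s_2 + 1/3*h_s_3

Substituting h_s_2 = 0 and rearranging gives the linear system (I - Q) h = 1:
  [5/6, -1/2] . (h_s_1, h_s_3) = 1
  [-1/3, 2/3] . (h_s_1, h_s_3) = 1

Solving yields:
  h_s_1 = 3
  h_s_3 = 3

Starting state is s_3, so the expected hitting time is h_s_3 = 3.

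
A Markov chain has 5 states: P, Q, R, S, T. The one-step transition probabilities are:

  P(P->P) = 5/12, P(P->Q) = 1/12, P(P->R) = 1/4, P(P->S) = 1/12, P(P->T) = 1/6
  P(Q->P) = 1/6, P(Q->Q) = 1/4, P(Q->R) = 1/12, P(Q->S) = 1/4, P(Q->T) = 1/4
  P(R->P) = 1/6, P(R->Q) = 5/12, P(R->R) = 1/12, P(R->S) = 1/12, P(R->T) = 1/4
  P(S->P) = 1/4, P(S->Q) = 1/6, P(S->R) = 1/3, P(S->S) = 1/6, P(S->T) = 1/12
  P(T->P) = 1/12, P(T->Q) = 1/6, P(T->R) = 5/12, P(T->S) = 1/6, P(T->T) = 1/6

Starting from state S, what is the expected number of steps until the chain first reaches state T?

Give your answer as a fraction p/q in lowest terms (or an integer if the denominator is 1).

Answer: 857/150

Derivation:
Let h_i = expected steps to first reach T from state i.
Boundary: h_T = 0.
First-step equations for the other states:
  h_P = 1 + 5/12*h_P + 1/12*h_Q + 1/4*h_R + 1/12*h_S + 1/6*h_T
  h_Q = 1 + 1/6*h_P + 1/4*h_Q + 1/12*h_R + 1/4*h_S + 1/4*h_T
  h_R = 1 + 1/6*h_P + 5/12*h_Q + 1/12*h_R + 1/12*h_S + 1/4*h_T
  h_S = 1 + 1/4*h_P + 1/6*h_Q + 1/3*h_R + 1/6*h_S + 1/12*h_T

Substituting h_T = 0 and rearranging gives the linear system (I - Q) h = 1:
  [7/12, -1/12, -1/4, -1/12] . (h_P, h_Q, h_R, h_S) = 1
  [-1/6, 3/4, -1/12, -1/4] . (h_P, h_Q, h_R, h_S) = 1
  [-1/6, -5/12, 11/12, -1/12] . (h_P, h_Q, h_R, h_S) = 1
  [-1/4, -1/6, -1/3, 5/6] . (h_P, h_Q, h_R, h_S) = 1

Solving yields:
  h_P = 398/75
  h_Q = 743/150
  h_R = 362/75
  h_S = 857/150

Starting state is S, so the expected hitting time is h_S = 857/150.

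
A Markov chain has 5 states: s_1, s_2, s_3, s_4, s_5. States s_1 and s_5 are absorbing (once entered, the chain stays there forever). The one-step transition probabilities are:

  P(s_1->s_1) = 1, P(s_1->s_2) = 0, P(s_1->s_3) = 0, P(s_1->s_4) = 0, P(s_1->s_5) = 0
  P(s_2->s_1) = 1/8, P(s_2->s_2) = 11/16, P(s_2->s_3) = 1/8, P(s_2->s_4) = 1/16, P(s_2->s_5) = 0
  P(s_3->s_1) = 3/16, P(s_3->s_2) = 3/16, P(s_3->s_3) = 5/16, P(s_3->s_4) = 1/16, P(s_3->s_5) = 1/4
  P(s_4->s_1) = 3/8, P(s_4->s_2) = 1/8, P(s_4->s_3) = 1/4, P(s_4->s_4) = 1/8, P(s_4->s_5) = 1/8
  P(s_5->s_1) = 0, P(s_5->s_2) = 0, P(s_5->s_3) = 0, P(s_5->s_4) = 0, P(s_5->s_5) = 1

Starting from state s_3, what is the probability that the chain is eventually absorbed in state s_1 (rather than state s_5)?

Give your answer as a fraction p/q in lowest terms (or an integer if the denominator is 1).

Let a_i = P(absorbed in s_1 | start in state i).
Boundary conditions: a_s_1 = 1, a_s_5 = 0.
For each transient state i, a_i = sum_j P(i->j) * a_j:
  a_s_2 = 1/8*a_s_1 + 11/16*a_s_2 + 1/8*a_s_3 + 1/16*a_s_4 + 0*a_s_5
  a_s_3 = 3/16*a_s_1 + 3/16*a_s_2 + 5/16*a_s_3 + 1/16*a_s_4 + 1/4*a_s_5
  a_s_4 = 3/8*a_s_1 + 1/8*a_s_2 + 1/4*a_s_3 + 1/8*a_s_4 + 1/8*a_s_5

Substituting a_s_1 = 1 and a_s_5 = 0, rearrange to (I - Q) a = r where r[i] = P(i -> s_1):
  [5/16, -1/8, -1/16] . (a_s_2, a_s_3, a_s_4) = 1/8
  [-3/16, 11/16, -1/16] . (a_s_2, a_s_3, a_s_4) = 3/16
  [-1/8, -1/4, 7/8] . (a_s_2, a_s_3, a_s_4) = 3/8

Solving yields:
  a_s_2 = 237/314
  a_s_3 = 85/157
  a_s_4 = 217/314

Starting state is s_3, so the absorption probability is a_s_3 = 85/157.

Answer: 85/157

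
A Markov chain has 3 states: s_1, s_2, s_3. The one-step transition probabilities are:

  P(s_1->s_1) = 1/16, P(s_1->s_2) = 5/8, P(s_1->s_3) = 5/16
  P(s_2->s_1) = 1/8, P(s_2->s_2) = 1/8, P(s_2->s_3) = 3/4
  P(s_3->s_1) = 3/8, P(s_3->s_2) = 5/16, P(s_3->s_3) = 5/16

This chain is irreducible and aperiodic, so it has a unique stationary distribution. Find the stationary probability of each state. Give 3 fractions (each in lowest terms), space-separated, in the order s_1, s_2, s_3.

The stationary distribution satisfies pi = pi * P, i.e.:
  pi_s_1 = 1/16*pi_s_1 + 1/8*pi_s_2 + 3/8*pi_s_3
  pi_s_2 = 5/8*pi_s_1 + 1/8*pi_s_2 + 5/16*pi_s_3
  pi_s_3 = 5/16*pi_s_1 + 3/4*pi_s_2 + 5/16*pi_s_3
with normalization: pi_s_1 + pi_s_2 + pi_s_3 = 1.

Using the first 2 balance equations plus normalization, the linear system A*pi = b is:
  [-15/16, 1/8, 3/8] . pi = 0
  [5/8, -7/8, 5/16] . pi = 0
  [1, 1, 1] . pi = 1

Solving yields:
  pi_s_1 = 94/419
  pi_s_2 = 135/419
  pi_s_3 = 190/419

Verification (pi * P):
  94/419*1/16 + 135/419*1/8 + 190/419*3/8 = 94/419 = pi_s_1  (ok)
  94/419*5/8 + 135/419*1/8 + 190/419*5/16 = 135/419 = pi_s_2  (ok)
  94/419*5/16 + 135/419*3/4 + 190/419*5/16 = 190/419 = pi_s_3  (ok)

Answer: 94/419 135/419 190/419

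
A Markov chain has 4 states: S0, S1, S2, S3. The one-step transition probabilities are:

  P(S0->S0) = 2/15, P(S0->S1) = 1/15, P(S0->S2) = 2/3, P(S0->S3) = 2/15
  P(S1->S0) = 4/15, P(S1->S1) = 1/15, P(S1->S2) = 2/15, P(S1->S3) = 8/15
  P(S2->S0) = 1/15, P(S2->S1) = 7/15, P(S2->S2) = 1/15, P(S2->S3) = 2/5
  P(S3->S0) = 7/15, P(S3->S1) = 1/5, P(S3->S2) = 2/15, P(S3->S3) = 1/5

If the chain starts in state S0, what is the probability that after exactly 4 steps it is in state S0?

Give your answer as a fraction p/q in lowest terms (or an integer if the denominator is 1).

Answer: 13004/50625

Derivation:
Computing P^4 by repeated multiplication:
P^1 =
  S0: [2/15, 1/15, 2/3, 2/15]
  S1: [4/15, 1/15, 2/15, 8/15]
  S2: [1/15, 7/15, 1/15, 2/5]
  S3: [7/15, 1/5, 2/15, 1/5]
P^2 =
  S0: [32/225, 79/225, 4/25, 26/75]
  S1: [14/45, 43/225, 4/15, 52/225]
  S2: [73/225, 11/75, 37/225, 82/225]
  S3: [49/225, 11/75, 28/75, 59/225]
P^3 =
  S0: [962/3375, 199/1125, 134/675, 382/1125]
  S1: [736/3375, 689/3375, 38/135, 8/27]
  S2: [889/3375, 611/3375, 997/3375, 878/3375]
  S3: [727/3375, 847/3375, 758/3375, 1043/3375]
P^4 =
  S0: [13004/50625, 3229/16875, 4592/16875, 14158/50625]
  S1: [12178/50625, 443/2025, 3896/16875, 5228/16875]
  S2: [2273/10125, 11113/50625, 2573/10125, 566/1875]
  S3: [12901/50625, 10009/50625, 1312/5625, 15907/50625]

(P^4)[S0 -> S0] = 13004/50625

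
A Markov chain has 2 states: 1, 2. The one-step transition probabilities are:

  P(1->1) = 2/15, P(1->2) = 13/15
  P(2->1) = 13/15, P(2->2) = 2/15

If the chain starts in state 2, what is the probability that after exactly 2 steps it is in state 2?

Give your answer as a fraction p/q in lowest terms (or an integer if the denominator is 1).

Answer: 173/225

Derivation:
Computing P^2 by repeated multiplication:
P^1 =
  1: [2/15, 13/15]
  2: [13/15, 2/15]
P^2 =
  1: [173/225, 52/225]
  2: [52/225, 173/225]

(P^2)[2 -> 2] = 173/225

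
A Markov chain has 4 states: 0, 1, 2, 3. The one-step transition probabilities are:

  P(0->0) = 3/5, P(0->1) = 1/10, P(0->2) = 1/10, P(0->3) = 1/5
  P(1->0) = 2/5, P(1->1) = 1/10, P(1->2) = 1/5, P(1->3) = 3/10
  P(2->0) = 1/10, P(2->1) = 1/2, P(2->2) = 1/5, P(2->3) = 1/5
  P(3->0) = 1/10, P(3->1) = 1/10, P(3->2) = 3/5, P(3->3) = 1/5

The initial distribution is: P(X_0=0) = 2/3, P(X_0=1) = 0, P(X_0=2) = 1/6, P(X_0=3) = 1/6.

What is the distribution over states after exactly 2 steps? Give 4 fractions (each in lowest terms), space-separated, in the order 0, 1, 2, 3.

Answer: 11/30 9/50 71/300 13/60

Derivation:
Propagating the distribution step by step (d_{t+1} = d_t * P):
d_0 = (0=2/3, 1=0, 2=1/6, 3=1/6)
  d_1[0] = 2/3*3/5 + 0*2/5 + 1/6*1/10 + 1/6*1/10 = 13/30
  d_1[1] = 2/3*1/10 + 0*1/10 + 1/6*1/2 + 1/6*1/10 = 1/6
  d_1[2] = 2/3*1/10 + 0*1/5 + 1/6*1/5 + 1/6*3/5 = 1/5
  d_1[3] = 2/3*1/5 + 0*3/10 + 1/6*1/5 + 1/6*1/5 = 1/5
d_1 = (0=13/30, 1=1/6, 2=1/5, 3=1/5)
  d_2[0] = 13/30*3/5 + 1/6*2/5 + 1/5*1/10 + 1/5*1/10 = 11/30
  d_2[1] = 13/30*1/10 + 1/6*1/10 + 1/5*1/2 + 1/5*1/10 = 9/50
  d_2[2] = 13/30*1/10 + 1/6*1/5 + 1/5*1/5 + 1/5*3/5 = 71/300
  d_2[3] = 13/30*1/5 + 1/6*3/10 + 1/5*1/5 + 1/5*1/5 = 13/60
d_2 = (0=11/30, 1=9/50, 2=71/300, 3=13/60)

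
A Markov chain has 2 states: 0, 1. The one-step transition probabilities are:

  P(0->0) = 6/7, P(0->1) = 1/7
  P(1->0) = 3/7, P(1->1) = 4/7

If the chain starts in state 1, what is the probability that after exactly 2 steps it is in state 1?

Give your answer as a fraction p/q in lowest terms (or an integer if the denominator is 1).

Answer: 19/49

Derivation:
Computing P^2 by repeated multiplication:
P^1 =
  0: [6/7, 1/7]
  1: [3/7, 4/7]
P^2 =
  0: [39/49, 10/49]
  1: [30/49, 19/49]

(P^2)[1 -> 1] = 19/49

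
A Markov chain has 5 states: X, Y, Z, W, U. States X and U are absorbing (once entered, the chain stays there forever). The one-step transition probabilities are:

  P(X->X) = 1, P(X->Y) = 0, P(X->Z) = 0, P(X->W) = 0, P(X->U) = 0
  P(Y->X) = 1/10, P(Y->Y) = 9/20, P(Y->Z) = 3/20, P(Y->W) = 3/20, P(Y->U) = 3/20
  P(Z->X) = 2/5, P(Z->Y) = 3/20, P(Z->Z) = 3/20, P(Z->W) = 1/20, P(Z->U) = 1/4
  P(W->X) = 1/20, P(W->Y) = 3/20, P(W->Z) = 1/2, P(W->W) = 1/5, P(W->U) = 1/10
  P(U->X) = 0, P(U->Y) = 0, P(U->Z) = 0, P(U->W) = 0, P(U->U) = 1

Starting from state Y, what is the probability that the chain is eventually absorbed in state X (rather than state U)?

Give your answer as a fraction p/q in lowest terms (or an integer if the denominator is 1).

Answer: 601/1243

Derivation:
Let a_i = P(absorbed in X | start in state i).
Boundary conditions: a_X = 1, a_U = 0.
For each transient state i, a_i = sum_j P(i->j) * a_j:
  a_Y = 1/10*a_X + 9/20*a_Y + 3/20*a_Z + 3/20*a_W + 3/20*a_U
  a_Z = 2/5*a_X + 3/20*a_Y + 3/20*a_Z + 1/20*a_W + 1/4*a_U
  a_W = 1/20*a_X + 3/20*a_Y + 1/2*a_Z + 1/5*a_W + 1/10*a_U

Substituting a_X = 1 and a_U = 0, rearrange to (I - Q) a = r where r[i] = P(i -> X):
  [11/20, -3/20, -3/20] . (a_Y, a_Z, a_W) = 1/10
  [-3/20, 17/20, -1/20] . (a_Y, a_Z, a_W) = 2/5
  [-3/20, -1/2, 4/5] . (a_Y, a_Z, a_W) = 1/20

Solving yields:
  a_Y = 601/1243
  a_Z = 729/1243
  a_W = 646/1243

Starting state is Y, so the absorption probability is a_Y = 601/1243.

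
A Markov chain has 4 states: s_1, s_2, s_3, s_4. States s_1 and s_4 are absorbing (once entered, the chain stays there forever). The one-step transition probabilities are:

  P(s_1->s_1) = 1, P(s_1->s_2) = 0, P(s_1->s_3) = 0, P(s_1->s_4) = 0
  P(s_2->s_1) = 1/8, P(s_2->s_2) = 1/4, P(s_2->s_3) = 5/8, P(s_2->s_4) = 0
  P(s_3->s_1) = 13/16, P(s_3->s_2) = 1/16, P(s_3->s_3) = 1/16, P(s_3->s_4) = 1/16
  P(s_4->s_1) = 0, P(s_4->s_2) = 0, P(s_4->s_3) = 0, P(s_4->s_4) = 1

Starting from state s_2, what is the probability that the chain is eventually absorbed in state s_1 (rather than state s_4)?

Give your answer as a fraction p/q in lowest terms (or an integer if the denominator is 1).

Let a_i = P(absorbed in s_1 | start in state i).
Boundary conditions: a_s_1 = 1, a_s_4 = 0.
For each transient state i, a_i = sum_j P(i->j) * a_j:
  a_s_2 = 1/8*a_s_1 + 1/4*a_s_2 + 5/8*a_s_3 + 0*a_s_4
  a_s_3 = 13/16*a_s_1 + 1/16*a_s_2 + 1/16*a_s_3 + 1/16*a_s_4

Substituting a_s_1 = 1 and a_s_4 = 0, rearrange to (I - Q) a = r where r[i] = P(i -> s_1):
  [3/4, -5/8] . (a_s_2, a_s_3) = 1/8
  [-1/16, 15/16] . (a_s_2, a_s_3) = 13/16

Solving yields:
  a_s_2 = 16/17
  a_s_3 = 79/85

Starting state is s_2, so the absorption probability is a_s_2 = 16/17.

Answer: 16/17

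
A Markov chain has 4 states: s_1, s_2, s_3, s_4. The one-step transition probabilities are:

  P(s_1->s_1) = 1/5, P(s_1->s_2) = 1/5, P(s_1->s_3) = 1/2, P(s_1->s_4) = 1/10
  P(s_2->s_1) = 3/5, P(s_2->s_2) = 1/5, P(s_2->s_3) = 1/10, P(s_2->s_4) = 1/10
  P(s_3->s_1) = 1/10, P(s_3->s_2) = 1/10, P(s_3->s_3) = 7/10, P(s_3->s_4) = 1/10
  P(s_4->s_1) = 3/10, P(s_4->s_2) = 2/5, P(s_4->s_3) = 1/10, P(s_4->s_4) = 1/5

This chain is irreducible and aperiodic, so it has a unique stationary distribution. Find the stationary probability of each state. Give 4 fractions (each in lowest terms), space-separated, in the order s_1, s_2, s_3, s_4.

The stationary distribution satisfies pi = pi * P, i.e.:
  pi_s_1 = 1/5*pi_s_1 + 3/5*pi_s_2 + 1/10*pi_s_3 + 3/10*pi_s_4
  pi_s_2 = 1/5*pi_s_1 + 1/5*pi_s_2 + 1/10*pi_s_3 + 2/5*pi_s_4
  pi_s_3 = 1/2*pi_s_1 + 1/10*pi_s_2 + 7/10*pi_s_3 + 1/10*pi_s_4
  pi_s_4 = 1/10*pi_s_1 + 1/10*pi_s_2 + 1/10*pi_s_3 + 1/5*pi_s_4
with normalization: pi_s_1 + pi_s_2 + pi_s_3 + pi_s_4 = 1.

Using the first 3 balance equations plus normalization, the linear system A*pi = b is:
  [-4/5, 3/5, 1/10, 3/10] . pi = 0
  [1/5, -4/5, 1/10, 2/5] . pi = 0
  [1/2, 1/10, -3/10, 1/10] . pi = 0
  [1, 1, 1, 1] . pi = 1

Solving yields:
  pi_s_1 = 53/228
  pi_s_2 = 119/684
  pi_s_3 = 55/114
  pi_s_4 = 1/9

Verification (pi * P):
  53/228*1/5 + 119/684*3/5 + 55/114*1/10 + 1/9*3/10 = 53/228 = pi_s_1  (ok)
  53/228*1/5 + 119/684*1/5 + 55/114*1/10 + 1/9*2/5 = 119/684 = pi_s_2  (ok)
  53/228*1/2 + 119/684*1/10 + 55/114*7/10 + 1/9*1/10 = 55/114 = pi_s_3  (ok)
  53/228*1/10 + 119/684*1/10 + 55/114*1/10 + 1/9*1/5 = 1/9 = pi_s_4  (ok)

Answer: 53/228 119/684 55/114 1/9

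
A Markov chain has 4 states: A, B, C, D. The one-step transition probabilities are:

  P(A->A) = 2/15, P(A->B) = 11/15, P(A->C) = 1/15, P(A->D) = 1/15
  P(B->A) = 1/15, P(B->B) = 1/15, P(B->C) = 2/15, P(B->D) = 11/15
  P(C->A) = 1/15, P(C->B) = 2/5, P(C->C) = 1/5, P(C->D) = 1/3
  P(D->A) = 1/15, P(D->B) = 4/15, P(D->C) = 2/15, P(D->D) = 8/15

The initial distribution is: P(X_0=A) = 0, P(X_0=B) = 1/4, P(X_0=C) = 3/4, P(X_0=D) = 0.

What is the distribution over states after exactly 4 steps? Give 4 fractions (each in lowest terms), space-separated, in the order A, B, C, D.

Answer: 3616/50625 10733/40500 27899/202500 26618/50625

Derivation:
Propagating the distribution step by step (d_{t+1} = d_t * P):
d_0 = (A=0, B=1/4, C=3/4, D=0)
  d_1[A] = 0*2/15 + 1/4*1/15 + 3/4*1/15 + 0*1/15 = 1/15
  d_1[B] = 0*11/15 + 1/4*1/15 + 3/4*2/5 + 0*4/15 = 19/60
  d_1[C] = 0*1/15 + 1/4*2/15 + 3/4*1/5 + 0*2/15 = 11/60
  d_1[D] = 0*1/15 + 1/4*11/15 + 3/4*1/3 + 0*8/15 = 13/30
d_1 = (A=1/15, B=19/60, C=11/60, D=13/30)
  d_2[A] = 1/15*2/15 + 19/60*1/15 + 11/60*1/15 + 13/30*1/15 = 16/225
  d_2[B] = 1/15*11/15 + 19/60*1/15 + 11/60*2/5 + 13/30*4/15 = 233/900
  d_2[C] = 1/15*1/15 + 19/60*2/15 + 11/60*1/5 + 13/30*2/15 = 127/900
  d_2[D] = 1/15*1/15 + 19/60*11/15 + 11/60*1/3 + 13/30*8/15 = 119/225
d_2 = (A=16/225, B=233/900, C=127/900, D=119/225)
  d_3[A] = 16/225*2/15 + 233/900*1/15 + 127/900*1/15 + 119/225*1/15 = 241/3375
  d_3[B] = 16/225*11/15 + 233/900*1/15 + 127/900*2/5 + 119/225*4/15 = 1201/4500
  d_3[C] = 16/225*1/15 + 233/900*2/15 + 127/900*1/5 + 119/225*2/15 = 69/500
  d_3[D] = 16/225*1/15 + 233/900*11/15 + 127/900*1/3 + 119/225*8/15 = 707/1350
d_3 = (A=241/3375, B=1201/4500, C=69/500, D=707/1350)
  d_4[A] = 241/3375*2/15 + 1201/4500*1/15 + 69/500*1/15 + 707/1350*1/15 = 3616/50625
  d_4[B] = 241/3375*11/15 + 1201/4500*1/15 + 69/500*2/5 + 707/1350*4/15 = 10733/40500
  d_4[C] = 241/3375*1/15 + 1201/4500*2/15 + 69/500*1/5 + 707/1350*2/15 = 27899/202500
  d_4[D] = 241/3375*1/15 + 1201/4500*11/15 + 69/500*1/3 + 707/1350*8/15 = 26618/50625
d_4 = (A=3616/50625, B=10733/40500, C=27899/202500, D=26618/50625)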